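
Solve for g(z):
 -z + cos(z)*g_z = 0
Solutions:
 g(z) = C1 + Integral(z/cos(z), z)


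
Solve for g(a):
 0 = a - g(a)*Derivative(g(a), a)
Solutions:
 g(a) = -sqrt(C1 + a^2)
 g(a) = sqrt(C1 + a^2)


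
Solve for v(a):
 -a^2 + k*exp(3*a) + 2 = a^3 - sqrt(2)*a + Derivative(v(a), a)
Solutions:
 v(a) = C1 - a^4/4 - a^3/3 + sqrt(2)*a^2/2 + 2*a + k*exp(3*a)/3


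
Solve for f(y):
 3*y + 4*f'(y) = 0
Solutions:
 f(y) = C1 - 3*y^2/8


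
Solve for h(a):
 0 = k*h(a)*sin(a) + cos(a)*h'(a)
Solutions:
 h(a) = C1*exp(k*log(cos(a)))


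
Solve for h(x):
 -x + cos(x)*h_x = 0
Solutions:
 h(x) = C1 + Integral(x/cos(x), x)


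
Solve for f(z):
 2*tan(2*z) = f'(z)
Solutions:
 f(z) = C1 - log(cos(2*z))


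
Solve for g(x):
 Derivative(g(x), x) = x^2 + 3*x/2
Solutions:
 g(x) = C1 + x^3/3 + 3*x^2/4


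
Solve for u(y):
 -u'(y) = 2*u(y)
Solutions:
 u(y) = C1*exp(-2*y)


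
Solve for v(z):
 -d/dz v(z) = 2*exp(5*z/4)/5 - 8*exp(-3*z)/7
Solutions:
 v(z) = C1 - 8*exp(5*z/4)/25 - 8*exp(-3*z)/21


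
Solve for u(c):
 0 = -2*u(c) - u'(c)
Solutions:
 u(c) = C1*exp(-2*c)


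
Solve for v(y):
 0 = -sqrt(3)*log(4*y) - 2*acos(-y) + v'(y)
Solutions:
 v(y) = C1 + sqrt(3)*y*(log(y) - 1) + 2*y*acos(-y) + 2*sqrt(3)*y*log(2) + 2*sqrt(1 - y^2)


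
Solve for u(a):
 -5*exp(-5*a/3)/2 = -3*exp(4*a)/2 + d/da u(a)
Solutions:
 u(a) = C1 + 3*exp(4*a)/8 + 3*exp(-5*a/3)/2


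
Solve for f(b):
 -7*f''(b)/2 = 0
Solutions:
 f(b) = C1 + C2*b


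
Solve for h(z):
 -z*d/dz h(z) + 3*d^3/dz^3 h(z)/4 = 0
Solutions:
 h(z) = C1 + Integral(C2*airyai(6^(2/3)*z/3) + C3*airybi(6^(2/3)*z/3), z)


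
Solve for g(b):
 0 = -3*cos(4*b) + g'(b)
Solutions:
 g(b) = C1 + 3*sin(4*b)/4


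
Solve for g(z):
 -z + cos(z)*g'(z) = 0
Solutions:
 g(z) = C1 + Integral(z/cos(z), z)


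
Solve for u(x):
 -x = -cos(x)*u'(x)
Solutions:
 u(x) = C1 + Integral(x/cos(x), x)


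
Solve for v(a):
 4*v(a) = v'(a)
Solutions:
 v(a) = C1*exp(4*a)


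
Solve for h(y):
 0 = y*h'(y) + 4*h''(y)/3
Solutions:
 h(y) = C1 + C2*erf(sqrt(6)*y/4)


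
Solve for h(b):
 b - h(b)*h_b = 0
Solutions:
 h(b) = -sqrt(C1 + b^2)
 h(b) = sqrt(C1 + b^2)


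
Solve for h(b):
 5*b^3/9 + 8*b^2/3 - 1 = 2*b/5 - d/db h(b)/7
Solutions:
 h(b) = C1 - 35*b^4/36 - 56*b^3/9 + 7*b^2/5 + 7*b


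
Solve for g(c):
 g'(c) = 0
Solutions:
 g(c) = C1


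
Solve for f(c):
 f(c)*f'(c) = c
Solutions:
 f(c) = -sqrt(C1 + c^2)
 f(c) = sqrt(C1 + c^2)


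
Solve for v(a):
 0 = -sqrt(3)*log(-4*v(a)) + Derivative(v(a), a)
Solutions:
 -sqrt(3)*Integral(1/(log(-_y) + 2*log(2)), (_y, v(a)))/3 = C1 - a


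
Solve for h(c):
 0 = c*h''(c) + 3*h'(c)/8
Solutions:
 h(c) = C1 + C2*c^(5/8)


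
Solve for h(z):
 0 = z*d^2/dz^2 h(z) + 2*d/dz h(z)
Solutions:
 h(z) = C1 + C2/z


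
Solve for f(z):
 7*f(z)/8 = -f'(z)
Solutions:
 f(z) = C1*exp(-7*z/8)


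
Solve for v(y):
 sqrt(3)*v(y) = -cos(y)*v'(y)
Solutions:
 v(y) = C1*(sin(y) - 1)^(sqrt(3)/2)/(sin(y) + 1)^(sqrt(3)/2)


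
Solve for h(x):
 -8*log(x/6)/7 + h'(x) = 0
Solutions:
 h(x) = C1 + 8*x*log(x)/7 - 8*x*log(6)/7 - 8*x/7


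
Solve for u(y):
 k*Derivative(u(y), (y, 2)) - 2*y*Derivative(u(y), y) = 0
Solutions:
 u(y) = C1 + C2*erf(y*sqrt(-1/k))/sqrt(-1/k)


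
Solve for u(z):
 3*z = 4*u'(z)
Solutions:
 u(z) = C1 + 3*z^2/8


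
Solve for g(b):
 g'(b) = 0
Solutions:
 g(b) = C1


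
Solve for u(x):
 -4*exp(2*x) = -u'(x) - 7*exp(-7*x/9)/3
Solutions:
 u(x) = C1 + 2*exp(2*x) + 3*exp(-7*x/9)


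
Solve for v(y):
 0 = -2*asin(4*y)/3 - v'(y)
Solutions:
 v(y) = C1 - 2*y*asin(4*y)/3 - sqrt(1 - 16*y^2)/6


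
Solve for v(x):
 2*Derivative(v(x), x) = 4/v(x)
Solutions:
 v(x) = -sqrt(C1 + 4*x)
 v(x) = sqrt(C1 + 4*x)


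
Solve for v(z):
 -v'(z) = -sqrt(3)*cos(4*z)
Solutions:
 v(z) = C1 + sqrt(3)*sin(4*z)/4


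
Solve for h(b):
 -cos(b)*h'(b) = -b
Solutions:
 h(b) = C1 + Integral(b/cos(b), b)


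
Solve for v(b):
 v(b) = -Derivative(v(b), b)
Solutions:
 v(b) = C1*exp(-b)


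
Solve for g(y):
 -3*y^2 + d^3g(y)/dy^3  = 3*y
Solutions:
 g(y) = C1 + C2*y + C3*y^2 + y^5/20 + y^4/8


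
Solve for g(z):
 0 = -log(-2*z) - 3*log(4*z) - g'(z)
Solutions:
 g(z) = C1 - 4*z*log(z) + z*(-7*log(2) + 4 - I*pi)


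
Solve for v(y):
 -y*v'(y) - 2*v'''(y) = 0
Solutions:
 v(y) = C1 + Integral(C2*airyai(-2^(2/3)*y/2) + C3*airybi(-2^(2/3)*y/2), y)


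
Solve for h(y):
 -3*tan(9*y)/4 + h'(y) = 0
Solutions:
 h(y) = C1 - log(cos(9*y))/12


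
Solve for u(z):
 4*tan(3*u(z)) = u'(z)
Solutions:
 u(z) = -asin(C1*exp(12*z))/3 + pi/3
 u(z) = asin(C1*exp(12*z))/3


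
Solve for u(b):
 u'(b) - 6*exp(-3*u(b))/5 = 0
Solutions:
 u(b) = log(C1 + 18*b/5)/3
 u(b) = log((-1 - sqrt(3)*I)*(C1 + 18*b/5)^(1/3)/2)
 u(b) = log((-1 + sqrt(3)*I)*(C1 + 18*b/5)^(1/3)/2)


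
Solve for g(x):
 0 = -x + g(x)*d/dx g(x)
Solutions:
 g(x) = -sqrt(C1 + x^2)
 g(x) = sqrt(C1 + x^2)


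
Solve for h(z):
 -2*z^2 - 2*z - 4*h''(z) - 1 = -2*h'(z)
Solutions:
 h(z) = C1 + C2*exp(z/2) + z^3/3 + 5*z^2/2 + 21*z/2


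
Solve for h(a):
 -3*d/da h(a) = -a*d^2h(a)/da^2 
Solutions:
 h(a) = C1 + C2*a^4


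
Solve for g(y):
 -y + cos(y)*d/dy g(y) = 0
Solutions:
 g(y) = C1 + Integral(y/cos(y), y)


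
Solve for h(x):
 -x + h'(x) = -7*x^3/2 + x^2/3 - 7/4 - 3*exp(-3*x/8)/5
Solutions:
 h(x) = C1 - 7*x^4/8 + x^3/9 + x^2/2 - 7*x/4 + 8*exp(-3*x/8)/5


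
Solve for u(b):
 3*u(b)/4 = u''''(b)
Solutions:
 u(b) = C1*exp(-sqrt(2)*3^(1/4)*b/2) + C2*exp(sqrt(2)*3^(1/4)*b/2) + C3*sin(sqrt(2)*3^(1/4)*b/2) + C4*cos(sqrt(2)*3^(1/4)*b/2)


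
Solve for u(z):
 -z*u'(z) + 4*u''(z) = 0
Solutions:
 u(z) = C1 + C2*erfi(sqrt(2)*z/4)


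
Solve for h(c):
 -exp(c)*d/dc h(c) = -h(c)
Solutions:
 h(c) = C1*exp(-exp(-c))


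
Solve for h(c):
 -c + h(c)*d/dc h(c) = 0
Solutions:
 h(c) = -sqrt(C1 + c^2)
 h(c) = sqrt(C1 + c^2)


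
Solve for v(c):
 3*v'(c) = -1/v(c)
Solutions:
 v(c) = -sqrt(C1 - 6*c)/3
 v(c) = sqrt(C1 - 6*c)/3


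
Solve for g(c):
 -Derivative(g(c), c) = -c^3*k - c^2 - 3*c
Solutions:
 g(c) = C1 + c^4*k/4 + c^3/3 + 3*c^2/2


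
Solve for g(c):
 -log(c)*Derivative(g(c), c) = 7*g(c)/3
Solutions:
 g(c) = C1*exp(-7*li(c)/3)


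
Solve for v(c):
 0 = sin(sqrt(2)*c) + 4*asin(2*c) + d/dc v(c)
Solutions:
 v(c) = C1 - 4*c*asin(2*c) - 2*sqrt(1 - 4*c^2) + sqrt(2)*cos(sqrt(2)*c)/2


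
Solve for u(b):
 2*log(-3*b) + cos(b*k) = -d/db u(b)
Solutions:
 u(b) = C1 - 2*b*log(-b) - 2*b*log(3) + 2*b - Piecewise((sin(b*k)/k, Ne(k, 0)), (b, True))


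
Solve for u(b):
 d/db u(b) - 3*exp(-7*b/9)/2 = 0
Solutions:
 u(b) = C1 - 27*exp(-7*b/9)/14


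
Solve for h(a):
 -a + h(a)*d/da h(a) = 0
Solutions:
 h(a) = -sqrt(C1 + a^2)
 h(a) = sqrt(C1 + a^2)


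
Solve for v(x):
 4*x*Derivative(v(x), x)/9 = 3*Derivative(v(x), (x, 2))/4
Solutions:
 v(x) = C1 + C2*erfi(2*sqrt(6)*x/9)


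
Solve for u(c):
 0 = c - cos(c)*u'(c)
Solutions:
 u(c) = C1 + Integral(c/cos(c), c)


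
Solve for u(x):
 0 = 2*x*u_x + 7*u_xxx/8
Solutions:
 u(x) = C1 + Integral(C2*airyai(-2*2^(1/3)*7^(2/3)*x/7) + C3*airybi(-2*2^(1/3)*7^(2/3)*x/7), x)


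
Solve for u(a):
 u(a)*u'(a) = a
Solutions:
 u(a) = -sqrt(C1 + a^2)
 u(a) = sqrt(C1 + a^2)


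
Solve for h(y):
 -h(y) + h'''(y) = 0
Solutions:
 h(y) = C3*exp(y) + (C1*sin(sqrt(3)*y/2) + C2*cos(sqrt(3)*y/2))*exp(-y/2)


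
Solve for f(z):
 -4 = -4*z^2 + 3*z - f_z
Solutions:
 f(z) = C1 - 4*z^3/3 + 3*z^2/2 + 4*z


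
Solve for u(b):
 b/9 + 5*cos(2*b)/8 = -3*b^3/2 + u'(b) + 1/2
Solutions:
 u(b) = C1 + 3*b^4/8 + b^2/18 - b/2 + 5*sin(2*b)/16


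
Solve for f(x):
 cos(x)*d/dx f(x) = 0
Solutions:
 f(x) = C1


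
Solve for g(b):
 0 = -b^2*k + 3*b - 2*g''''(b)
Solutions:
 g(b) = C1 + C2*b + C3*b^2 + C4*b^3 - b^6*k/720 + b^5/80


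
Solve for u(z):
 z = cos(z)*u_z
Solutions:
 u(z) = C1 + Integral(z/cos(z), z)


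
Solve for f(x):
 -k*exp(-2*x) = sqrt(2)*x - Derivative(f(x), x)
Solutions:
 f(x) = C1 - k*exp(-2*x)/2 + sqrt(2)*x^2/2


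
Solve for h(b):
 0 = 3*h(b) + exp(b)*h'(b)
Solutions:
 h(b) = C1*exp(3*exp(-b))


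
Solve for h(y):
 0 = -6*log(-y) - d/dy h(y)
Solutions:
 h(y) = C1 - 6*y*log(-y) + 6*y


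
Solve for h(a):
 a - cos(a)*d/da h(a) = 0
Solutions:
 h(a) = C1 + Integral(a/cos(a), a)


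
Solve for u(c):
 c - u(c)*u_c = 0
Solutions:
 u(c) = -sqrt(C1 + c^2)
 u(c) = sqrt(C1 + c^2)


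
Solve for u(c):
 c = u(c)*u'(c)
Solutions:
 u(c) = -sqrt(C1 + c^2)
 u(c) = sqrt(C1 + c^2)


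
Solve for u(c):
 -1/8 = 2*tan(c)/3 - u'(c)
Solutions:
 u(c) = C1 + c/8 - 2*log(cos(c))/3


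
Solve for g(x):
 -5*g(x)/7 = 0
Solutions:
 g(x) = 0


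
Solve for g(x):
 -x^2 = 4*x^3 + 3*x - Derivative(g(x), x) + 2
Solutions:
 g(x) = C1 + x^4 + x^3/3 + 3*x^2/2 + 2*x


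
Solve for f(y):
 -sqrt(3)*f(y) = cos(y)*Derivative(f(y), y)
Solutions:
 f(y) = C1*(sin(y) - 1)^(sqrt(3)/2)/(sin(y) + 1)^(sqrt(3)/2)


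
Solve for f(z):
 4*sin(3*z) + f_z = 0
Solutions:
 f(z) = C1 + 4*cos(3*z)/3


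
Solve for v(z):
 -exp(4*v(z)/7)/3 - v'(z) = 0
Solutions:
 v(z) = 7*log(-(1/(C1 + 4*z))^(1/4)) + 7*log(21)/4
 v(z) = 7*log(1/(C1 + 4*z))/4 + 7*log(21)/4
 v(z) = 7*log(-I*(1/(C1 + 4*z))^(1/4)) + 7*log(21)/4
 v(z) = 7*log(I*(1/(C1 + 4*z))^(1/4)) + 7*log(21)/4


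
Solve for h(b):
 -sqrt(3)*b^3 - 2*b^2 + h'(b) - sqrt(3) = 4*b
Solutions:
 h(b) = C1 + sqrt(3)*b^4/4 + 2*b^3/3 + 2*b^2 + sqrt(3)*b


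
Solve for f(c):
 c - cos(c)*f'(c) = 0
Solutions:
 f(c) = C1 + Integral(c/cos(c), c)


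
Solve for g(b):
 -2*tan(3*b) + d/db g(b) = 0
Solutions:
 g(b) = C1 - 2*log(cos(3*b))/3


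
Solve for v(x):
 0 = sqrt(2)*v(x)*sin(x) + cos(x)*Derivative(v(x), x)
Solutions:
 v(x) = C1*cos(x)^(sqrt(2))


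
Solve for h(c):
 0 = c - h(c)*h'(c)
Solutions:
 h(c) = -sqrt(C1 + c^2)
 h(c) = sqrt(C1 + c^2)


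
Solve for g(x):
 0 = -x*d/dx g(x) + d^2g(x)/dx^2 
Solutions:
 g(x) = C1 + C2*erfi(sqrt(2)*x/2)


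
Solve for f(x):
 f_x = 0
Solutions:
 f(x) = C1


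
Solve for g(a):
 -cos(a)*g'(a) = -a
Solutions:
 g(a) = C1 + Integral(a/cos(a), a)


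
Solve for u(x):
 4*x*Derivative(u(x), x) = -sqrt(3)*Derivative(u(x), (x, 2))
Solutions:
 u(x) = C1 + C2*erf(sqrt(2)*3^(3/4)*x/3)


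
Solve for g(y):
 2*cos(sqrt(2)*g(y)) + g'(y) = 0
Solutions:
 g(y) = sqrt(2)*(pi - asin((exp(2*sqrt(2)*C1) + exp(4*sqrt(2)*y))/(exp(2*sqrt(2)*C1) - exp(4*sqrt(2)*y))))/2
 g(y) = sqrt(2)*asin((exp(2*sqrt(2)*C1) + exp(4*sqrt(2)*y))/(exp(2*sqrt(2)*C1) - exp(4*sqrt(2)*y)))/2


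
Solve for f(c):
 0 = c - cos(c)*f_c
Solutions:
 f(c) = C1 + Integral(c/cos(c), c)


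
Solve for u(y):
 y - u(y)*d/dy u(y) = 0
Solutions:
 u(y) = -sqrt(C1 + y^2)
 u(y) = sqrt(C1 + y^2)


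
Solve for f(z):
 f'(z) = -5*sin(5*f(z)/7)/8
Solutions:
 5*z/8 + 7*log(cos(5*f(z)/7) - 1)/10 - 7*log(cos(5*f(z)/7) + 1)/10 = C1


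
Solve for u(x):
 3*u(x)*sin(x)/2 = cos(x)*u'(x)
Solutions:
 u(x) = C1/cos(x)^(3/2)


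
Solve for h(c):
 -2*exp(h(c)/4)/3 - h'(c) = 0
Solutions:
 h(c) = 4*log(1/(C1 + 2*c)) + 4*log(12)


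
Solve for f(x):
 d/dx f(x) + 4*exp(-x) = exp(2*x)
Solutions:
 f(x) = C1 + exp(2*x)/2 + 4*exp(-x)


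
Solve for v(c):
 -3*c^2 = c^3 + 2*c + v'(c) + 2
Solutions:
 v(c) = C1 - c^4/4 - c^3 - c^2 - 2*c


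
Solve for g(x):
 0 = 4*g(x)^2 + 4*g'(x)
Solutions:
 g(x) = 1/(C1 + x)


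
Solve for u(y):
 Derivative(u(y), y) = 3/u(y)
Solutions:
 u(y) = -sqrt(C1 + 6*y)
 u(y) = sqrt(C1 + 6*y)


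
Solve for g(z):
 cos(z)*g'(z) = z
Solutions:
 g(z) = C1 + Integral(z/cos(z), z)


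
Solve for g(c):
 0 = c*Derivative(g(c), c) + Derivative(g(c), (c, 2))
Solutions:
 g(c) = C1 + C2*erf(sqrt(2)*c/2)


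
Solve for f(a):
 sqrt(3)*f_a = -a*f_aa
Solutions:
 f(a) = C1 + C2*a^(1 - sqrt(3))


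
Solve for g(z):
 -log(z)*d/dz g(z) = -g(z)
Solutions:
 g(z) = C1*exp(li(z))


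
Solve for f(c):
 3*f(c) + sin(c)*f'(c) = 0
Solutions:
 f(c) = C1*(cos(c) + 1)^(3/2)/(cos(c) - 1)^(3/2)


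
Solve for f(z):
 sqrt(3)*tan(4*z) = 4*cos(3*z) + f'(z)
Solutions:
 f(z) = C1 - sqrt(3)*log(cos(4*z))/4 - 4*sin(3*z)/3


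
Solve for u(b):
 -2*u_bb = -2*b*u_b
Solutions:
 u(b) = C1 + C2*erfi(sqrt(2)*b/2)


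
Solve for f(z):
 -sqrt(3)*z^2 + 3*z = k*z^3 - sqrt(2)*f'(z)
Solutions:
 f(z) = C1 + sqrt(2)*k*z^4/8 + sqrt(6)*z^3/6 - 3*sqrt(2)*z^2/4


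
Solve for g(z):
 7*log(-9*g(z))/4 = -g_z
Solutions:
 4*Integral(1/(log(-_y) + 2*log(3)), (_y, g(z)))/7 = C1 - z


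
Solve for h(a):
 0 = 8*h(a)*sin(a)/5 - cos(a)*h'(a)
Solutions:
 h(a) = C1/cos(a)^(8/5)


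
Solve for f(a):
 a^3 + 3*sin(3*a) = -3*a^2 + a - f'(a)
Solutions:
 f(a) = C1 - a^4/4 - a^3 + a^2/2 + cos(3*a)


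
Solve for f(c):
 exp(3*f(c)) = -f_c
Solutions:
 f(c) = log((-3^(2/3) - 3*3^(1/6)*I)*(1/(C1 + c))^(1/3)/6)
 f(c) = log((-3^(2/3) + 3*3^(1/6)*I)*(1/(C1 + c))^(1/3)/6)
 f(c) = log(1/(C1 + 3*c))/3


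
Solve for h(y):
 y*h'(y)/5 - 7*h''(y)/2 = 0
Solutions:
 h(y) = C1 + C2*erfi(sqrt(35)*y/35)


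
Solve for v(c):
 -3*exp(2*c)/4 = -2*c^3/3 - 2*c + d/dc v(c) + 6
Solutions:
 v(c) = C1 + c^4/6 + c^2 - 6*c - 3*exp(2*c)/8


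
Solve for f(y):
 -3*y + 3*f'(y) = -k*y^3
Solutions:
 f(y) = C1 - k*y^4/12 + y^2/2


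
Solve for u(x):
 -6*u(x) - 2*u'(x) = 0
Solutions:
 u(x) = C1*exp(-3*x)


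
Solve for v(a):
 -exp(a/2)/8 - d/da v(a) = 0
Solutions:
 v(a) = C1 - exp(a/2)/4


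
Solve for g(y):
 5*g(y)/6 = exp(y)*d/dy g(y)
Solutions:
 g(y) = C1*exp(-5*exp(-y)/6)


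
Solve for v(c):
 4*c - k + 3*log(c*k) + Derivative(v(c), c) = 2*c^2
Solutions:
 v(c) = C1 + 2*c^3/3 - 2*c^2 + c*(k + 3) - 3*c*log(c*k)


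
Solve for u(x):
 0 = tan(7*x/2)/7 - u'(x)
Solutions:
 u(x) = C1 - 2*log(cos(7*x/2))/49


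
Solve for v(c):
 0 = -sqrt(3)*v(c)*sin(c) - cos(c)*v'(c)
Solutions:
 v(c) = C1*cos(c)^(sqrt(3))


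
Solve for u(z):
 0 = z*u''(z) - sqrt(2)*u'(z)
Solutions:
 u(z) = C1 + C2*z^(1 + sqrt(2))


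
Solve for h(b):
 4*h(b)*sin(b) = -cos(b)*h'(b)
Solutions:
 h(b) = C1*cos(b)^4


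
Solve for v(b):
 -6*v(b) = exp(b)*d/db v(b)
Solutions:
 v(b) = C1*exp(6*exp(-b))


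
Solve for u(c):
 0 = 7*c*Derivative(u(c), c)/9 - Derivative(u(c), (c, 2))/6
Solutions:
 u(c) = C1 + C2*erfi(sqrt(21)*c/3)


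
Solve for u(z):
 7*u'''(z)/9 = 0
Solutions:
 u(z) = C1 + C2*z + C3*z^2


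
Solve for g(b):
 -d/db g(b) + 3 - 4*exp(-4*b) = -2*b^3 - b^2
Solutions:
 g(b) = C1 + b^4/2 + b^3/3 + 3*b + exp(-4*b)


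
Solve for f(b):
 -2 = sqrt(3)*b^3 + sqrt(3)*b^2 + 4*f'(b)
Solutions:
 f(b) = C1 - sqrt(3)*b^4/16 - sqrt(3)*b^3/12 - b/2


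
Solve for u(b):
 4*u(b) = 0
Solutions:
 u(b) = 0


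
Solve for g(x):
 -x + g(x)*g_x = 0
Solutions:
 g(x) = -sqrt(C1 + x^2)
 g(x) = sqrt(C1 + x^2)


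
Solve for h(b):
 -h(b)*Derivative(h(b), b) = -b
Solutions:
 h(b) = -sqrt(C1 + b^2)
 h(b) = sqrt(C1 + b^2)


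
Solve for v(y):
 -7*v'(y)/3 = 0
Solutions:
 v(y) = C1


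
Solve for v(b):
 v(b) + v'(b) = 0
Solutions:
 v(b) = C1*exp(-b)


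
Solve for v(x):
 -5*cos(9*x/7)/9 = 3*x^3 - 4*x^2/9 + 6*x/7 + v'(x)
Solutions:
 v(x) = C1 - 3*x^4/4 + 4*x^3/27 - 3*x^2/7 - 35*sin(9*x/7)/81


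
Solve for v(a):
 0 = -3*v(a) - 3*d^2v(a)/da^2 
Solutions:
 v(a) = C1*sin(a) + C2*cos(a)


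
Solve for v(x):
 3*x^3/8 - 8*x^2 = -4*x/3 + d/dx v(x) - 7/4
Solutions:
 v(x) = C1 + 3*x^4/32 - 8*x^3/3 + 2*x^2/3 + 7*x/4


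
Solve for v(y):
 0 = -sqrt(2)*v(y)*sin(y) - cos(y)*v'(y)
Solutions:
 v(y) = C1*cos(y)^(sqrt(2))


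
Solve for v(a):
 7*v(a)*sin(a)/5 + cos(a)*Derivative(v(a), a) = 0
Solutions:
 v(a) = C1*cos(a)^(7/5)


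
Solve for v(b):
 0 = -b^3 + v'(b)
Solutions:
 v(b) = C1 + b^4/4


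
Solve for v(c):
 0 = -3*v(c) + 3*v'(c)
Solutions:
 v(c) = C1*exp(c)


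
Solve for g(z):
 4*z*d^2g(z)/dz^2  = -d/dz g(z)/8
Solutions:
 g(z) = C1 + C2*z^(31/32)


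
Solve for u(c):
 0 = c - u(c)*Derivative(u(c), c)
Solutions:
 u(c) = -sqrt(C1 + c^2)
 u(c) = sqrt(C1 + c^2)


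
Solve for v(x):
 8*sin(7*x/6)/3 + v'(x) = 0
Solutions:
 v(x) = C1 + 16*cos(7*x/6)/7


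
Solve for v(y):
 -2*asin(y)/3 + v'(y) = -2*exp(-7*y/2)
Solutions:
 v(y) = C1 + 2*y*asin(y)/3 + 2*sqrt(1 - y^2)/3 + 4*exp(-7*y/2)/7


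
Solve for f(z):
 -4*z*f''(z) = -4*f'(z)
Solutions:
 f(z) = C1 + C2*z^2


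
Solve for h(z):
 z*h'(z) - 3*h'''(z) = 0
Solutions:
 h(z) = C1 + Integral(C2*airyai(3^(2/3)*z/3) + C3*airybi(3^(2/3)*z/3), z)


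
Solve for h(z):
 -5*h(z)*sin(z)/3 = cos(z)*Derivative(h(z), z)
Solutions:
 h(z) = C1*cos(z)^(5/3)


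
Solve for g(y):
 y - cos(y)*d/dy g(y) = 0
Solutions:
 g(y) = C1 + Integral(y/cos(y), y)


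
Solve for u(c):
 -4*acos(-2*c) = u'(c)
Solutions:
 u(c) = C1 - 4*c*acos(-2*c) - 2*sqrt(1 - 4*c^2)


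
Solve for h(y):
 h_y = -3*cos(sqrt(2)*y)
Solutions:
 h(y) = C1 - 3*sqrt(2)*sin(sqrt(2)*y)/2


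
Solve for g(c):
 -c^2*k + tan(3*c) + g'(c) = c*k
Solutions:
 g(c) = C1 + c^3*k/3 + c^2*k/2 + log(cos(3*c))/3


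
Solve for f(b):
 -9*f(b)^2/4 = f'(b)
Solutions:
 f(b) = 4/(C1 + 9*b)


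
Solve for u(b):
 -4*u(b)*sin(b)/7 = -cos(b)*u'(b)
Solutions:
 u(b) = C1/cos(b)^(4/7)


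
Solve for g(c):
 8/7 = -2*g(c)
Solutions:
 g(c) = -4/7


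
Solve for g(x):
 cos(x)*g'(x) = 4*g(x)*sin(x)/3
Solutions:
 g(x) = C1/cos(x)^(4/3)


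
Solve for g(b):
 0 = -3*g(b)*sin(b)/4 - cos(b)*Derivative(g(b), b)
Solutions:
 g(b) = C1*cos(b)^(3/4)


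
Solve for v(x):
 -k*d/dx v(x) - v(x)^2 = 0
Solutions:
 v(x) = k/(C1*k + x)


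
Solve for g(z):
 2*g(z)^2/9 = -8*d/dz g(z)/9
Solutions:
 g(z) = 4/(C1 + z)


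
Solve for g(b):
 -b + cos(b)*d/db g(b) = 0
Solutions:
 g(b) = C1 + Integral(b/cos(b), b)


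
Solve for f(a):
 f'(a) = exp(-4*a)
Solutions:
 f(a) = C1 - exp(-4*a)/4


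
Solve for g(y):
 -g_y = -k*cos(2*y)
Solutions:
 g(y) = C1 + k*sin(2*y)/2


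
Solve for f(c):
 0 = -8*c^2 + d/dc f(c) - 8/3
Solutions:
 f(c) = C1 + 8*c^3/3 + 8*c/3


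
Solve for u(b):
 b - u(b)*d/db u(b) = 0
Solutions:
 u(b) = -sqrt(C1 + b^2)
 u(b) = sqrt(C1 + b^2)


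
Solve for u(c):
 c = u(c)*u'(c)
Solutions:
 u(c) = -sqrt(C1 + c^2)
 u(c) = sqrt(C1 + c^2)


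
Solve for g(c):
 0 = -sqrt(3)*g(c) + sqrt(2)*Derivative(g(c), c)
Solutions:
 g(c) = C1*exp(sqrt(6)*c/2)


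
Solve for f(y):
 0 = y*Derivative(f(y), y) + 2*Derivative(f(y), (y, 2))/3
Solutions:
 f(y) = C1 + C2*erf(sqrt(3)*y/2)


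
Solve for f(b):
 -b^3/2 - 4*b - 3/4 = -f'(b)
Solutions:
 f(b) = C1 + b^4/8 + 2*b^2 + 3*b/4


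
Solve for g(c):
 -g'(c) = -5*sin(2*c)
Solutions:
 g(c) = C1 - 5*cos(2*c)/2


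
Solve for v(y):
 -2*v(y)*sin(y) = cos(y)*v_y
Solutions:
 v(y) = C1*cos(y)^2


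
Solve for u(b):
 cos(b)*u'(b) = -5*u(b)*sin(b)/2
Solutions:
 u(b) = C1*cos(b)^(5/2)


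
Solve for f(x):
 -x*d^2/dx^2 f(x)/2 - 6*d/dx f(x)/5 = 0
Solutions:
 f(x) = C1 + C2/x^(7/5)


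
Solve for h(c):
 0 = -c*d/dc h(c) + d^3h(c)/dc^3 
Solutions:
 h(c) = C1 + Integral(C2*airyai(c) + C3*airybi(c), c)


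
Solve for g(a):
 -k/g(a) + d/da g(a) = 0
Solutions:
 g(a) = -sqrt(C1 + 2*a*k)
 g(a) = sqrt(C1 + 2*a*k)


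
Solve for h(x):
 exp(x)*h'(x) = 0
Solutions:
 h(x) = C1


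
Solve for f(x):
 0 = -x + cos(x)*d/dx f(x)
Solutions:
 f(x) = C1 + Integral(x/cos(x), x)


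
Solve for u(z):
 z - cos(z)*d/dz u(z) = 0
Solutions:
 u(z) = C1 + Integral(z/cos(z), z)


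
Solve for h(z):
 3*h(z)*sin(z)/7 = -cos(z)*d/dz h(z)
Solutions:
 h(z) = C1*cos(z)^(3/7)


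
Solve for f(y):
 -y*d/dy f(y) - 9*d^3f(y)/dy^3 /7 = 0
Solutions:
 f(y) = C1 + Integral(C2*airyai(-21^(1/3)*y/3) + C3*airybi(-21^(1/3)*y/3), y)


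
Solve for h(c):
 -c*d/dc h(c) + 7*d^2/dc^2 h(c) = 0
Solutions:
 h(c) = C1 + C2*erfi(sqrt(14)*c/14)


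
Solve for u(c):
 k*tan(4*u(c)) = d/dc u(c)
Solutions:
 u(c) = -asin(C1*exp(4*c*k))/4 + pi/4
 u(c) = asin(C1*exp(4*c*k))/4


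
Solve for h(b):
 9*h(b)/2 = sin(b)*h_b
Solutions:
 h(b) = C1*(cos(b) - 1)^(1/4)*(cos(b)^2 - 2*cos(b) + 1)/((cos(b) + 1)^(1/4)*(cos(b)^2 + 2*cos(b) + 1))


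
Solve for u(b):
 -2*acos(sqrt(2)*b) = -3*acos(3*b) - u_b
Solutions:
 u(b) = C1 - 3*b*acos(3*b) + 2*b*acos(sqrt(2)*b) + sqrt(1 - 9*b^2) - sqrt(2)*sqrt(1 - 2*b^2)


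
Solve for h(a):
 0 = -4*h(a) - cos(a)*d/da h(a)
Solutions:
 h(a) = C1*(sin(a)^2 - 2*sin(a) + 1)/(sin(a)^2 + 2*sin(a) + 1)


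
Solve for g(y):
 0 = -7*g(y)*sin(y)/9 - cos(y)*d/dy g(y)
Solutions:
 g(y) = C1*cos(y)^(7/9)


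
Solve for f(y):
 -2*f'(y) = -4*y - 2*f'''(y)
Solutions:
 f(y) = C1 + C2*exp(-y) + C3*exp(y) + y^2


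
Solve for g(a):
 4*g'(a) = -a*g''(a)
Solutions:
 g(a) = C1 + C2/a^3


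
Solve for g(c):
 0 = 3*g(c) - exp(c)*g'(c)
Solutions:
 g(c) = C1*exp(-3*exp(-c))


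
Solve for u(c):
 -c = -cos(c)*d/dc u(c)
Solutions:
 u(c) = C1 + Integral(c/cos(c), c)


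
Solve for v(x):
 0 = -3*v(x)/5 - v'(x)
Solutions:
 v(x) = C1*exp(-3*x/5)


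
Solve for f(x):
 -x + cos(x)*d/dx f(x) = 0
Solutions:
 f(x) = C1 + Integral(x/cos(x), x)


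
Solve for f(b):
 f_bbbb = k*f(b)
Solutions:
 f(b) = C1*exp(-b*k^(1/4)) + C2*exp(b*k^(1/4)) + C3*exp(-I*b*k^(1/4)) + C4*exp(I*b*k^(1/4))


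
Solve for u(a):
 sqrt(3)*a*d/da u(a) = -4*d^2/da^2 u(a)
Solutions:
 u(a) = C1 + C2*erf(sqrt(2)*3^(1/4)*a/4)


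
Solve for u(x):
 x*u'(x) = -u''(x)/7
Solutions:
 u(x) = C1 + C2*erf(sqrt(14)*x/2)


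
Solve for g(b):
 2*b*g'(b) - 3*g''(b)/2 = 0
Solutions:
 g(b) = C1 + C2*erfi(sqrt(6)*b/3)


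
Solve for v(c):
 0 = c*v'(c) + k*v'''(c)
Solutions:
 v(c) = C1 + Integral(C2*airyai(c*(-1/k)^(1/3)) + C3*airybi(c*(-1/k)^(1/3)), c)


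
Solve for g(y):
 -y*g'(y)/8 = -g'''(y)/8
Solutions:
 g(y) = C1 + Integral(C2*airyai(y) + C3*airybi(y), y)


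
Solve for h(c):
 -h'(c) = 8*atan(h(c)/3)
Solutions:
 Integral(1/atan(_y/3), (_y, h(c))) = C1 - 8*c


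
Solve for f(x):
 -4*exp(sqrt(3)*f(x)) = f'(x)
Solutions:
 f(x) = sqrt(3)*(2*log(1/(C1 + 4*x)) - log(3))/6


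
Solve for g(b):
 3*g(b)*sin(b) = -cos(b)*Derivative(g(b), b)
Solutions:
 g(b) = C1*cos(b)^3


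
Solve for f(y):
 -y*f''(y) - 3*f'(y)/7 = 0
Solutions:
 f(y) = C1 + C2*y^(4/7)


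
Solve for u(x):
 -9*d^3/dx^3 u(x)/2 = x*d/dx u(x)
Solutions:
 u(x) = C1 + Integral(C2*airyai(-6^(1/3)*x/3) + C3*airybi(-6^(1/3)*x/3), x)


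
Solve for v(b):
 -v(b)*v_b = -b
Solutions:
 v(b) = -sqrt(C1 + b^2)
 v(b) = sqrt(C1 + b^2)


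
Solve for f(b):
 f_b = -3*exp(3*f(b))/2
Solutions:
 f(b) = log(1/(C1 + 9*b))/3 + log(2)/3
 f(b) = log(2^(1/3)*(-3^(2/3) - 3*3^(1/6)*I)*(1/(C1 + 3*b))^(1/3)/6)
 f(b) = log(2^(1/3)*(-3^(2/3) + 3*3^(1/6)*I)*(1/(C1 + 3*b))^(1/3)/6)


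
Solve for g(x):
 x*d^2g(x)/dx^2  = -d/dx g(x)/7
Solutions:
 g(x) = C1 + C2*x^(6/7)


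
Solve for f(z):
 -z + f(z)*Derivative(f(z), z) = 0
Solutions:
 f(z) = -sqrt(C1 + z^2)
 f(z) = sqrt(C1 + z^2)


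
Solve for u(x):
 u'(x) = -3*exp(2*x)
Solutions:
 u(x) = C1 - 3*exp(2*x)/2


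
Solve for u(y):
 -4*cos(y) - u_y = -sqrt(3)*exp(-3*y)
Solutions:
 u(y) = C1 - 4*sin(y) - sqrt(3)*exp(-3*y)/3


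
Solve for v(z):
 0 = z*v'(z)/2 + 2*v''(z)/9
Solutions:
 v(z) = C1 + C2*erf(3*sqrt(2)*z/4)


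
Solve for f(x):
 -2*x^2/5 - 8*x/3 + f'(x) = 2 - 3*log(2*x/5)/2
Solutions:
 f(x) = C1 + 2*x^3/15 + 4*x^2/3 - 3*x*log(x)/2 - 2*x*log(2) + x*log(10)/2 + x*log(5) + 7*x/2


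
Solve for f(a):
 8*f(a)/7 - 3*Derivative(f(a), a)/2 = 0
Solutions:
 f(a) = C1*exp(16*a/21)


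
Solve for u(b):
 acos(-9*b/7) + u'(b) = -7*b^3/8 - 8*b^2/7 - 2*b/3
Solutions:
 u(b) = C1 - 7*b^4/32 - 8*b^3/21 - b^2/3 - b*acos(-9*b/7) - sqrt(49 - 81*b^2)/9


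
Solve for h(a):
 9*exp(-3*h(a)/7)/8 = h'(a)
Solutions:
 h(a) = 7*log(C1 + 27*a/56)/3
 h(a) = 7*log(7^(2/3)*(-3^(1/3) - 3^(5/6)*I)*(C1 + 9*a)^(1/3)/28)
 h(a) = 7*log(7^(2/3)*(-3^(1/3) + 3^(5/6)*I)*(C1 + 9*a)^(1/3)/28)


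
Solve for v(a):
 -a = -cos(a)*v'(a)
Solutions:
 v(a) = C1 + Integral(a/cos(a), a)


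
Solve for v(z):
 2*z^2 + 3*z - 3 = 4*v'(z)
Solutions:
 v(z) = C1 + z^3/6 + 3*z^2/8 - 3*z/4


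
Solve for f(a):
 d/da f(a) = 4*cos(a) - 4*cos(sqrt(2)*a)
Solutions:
 f(a) = C1 + 4*sin(a) - 2*sqrt(2)*sin(sqrt(2)*a)


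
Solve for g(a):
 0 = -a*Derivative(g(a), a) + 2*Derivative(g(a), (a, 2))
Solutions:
 g(a) = C1 + C2*erfi(a/2)


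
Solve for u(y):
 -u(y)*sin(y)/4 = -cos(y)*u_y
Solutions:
 u(y) = C1/cos(y)^(1/4)


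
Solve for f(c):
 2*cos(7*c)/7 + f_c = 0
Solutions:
 f(c) = C1 - 2*sin(7*c)/49


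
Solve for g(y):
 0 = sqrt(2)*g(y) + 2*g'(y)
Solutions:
 g(y) = C1*exp(-sqrt(2)*y/2)


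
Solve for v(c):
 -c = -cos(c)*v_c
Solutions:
 v(c) = C1 + Integral(c/cos(c), c)


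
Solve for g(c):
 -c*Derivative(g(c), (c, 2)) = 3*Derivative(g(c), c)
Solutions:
 g(c) = C1 + C2/c^2


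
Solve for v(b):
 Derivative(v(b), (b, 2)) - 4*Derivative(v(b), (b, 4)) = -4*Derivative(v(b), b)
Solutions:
 v(b) = C1 + C2*exp(-3^(1/3)*b*(3^(1/3)/(sqrt(1293) + 36)^(1/3) + (sqrt(1293) + 36)^(1/3))/12)*sin(3^(1/6)*b*(-3^(2/3)*(sqrt(1293) + 36)^(1/3) + 3/(sqrt(1293) + 36)^(1/3))/12) + C3*exp(-3^(1/3)*b*(3^(1/3)/(sqrt(1293) + 36)^(1/3) + (sqrt(1293) + 36)^(1/3))/12)*cos(3^(1/6)*b*(-3^(2/3)*(sqrt(1293) + 36)^(1/3) + 3/(sqrt(1293) + 36)^(1/3))/12) + C4*exp(3^(1/3)*b*(3^(1/3)/(sqrt(1293) + 36)^(1/3) + (sqrt(1293) + 36)^(1/3))/6)


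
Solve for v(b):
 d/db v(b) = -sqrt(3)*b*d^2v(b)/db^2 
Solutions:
 v(b) = C1 + C2*b^(1 - sqrt(3)/3)


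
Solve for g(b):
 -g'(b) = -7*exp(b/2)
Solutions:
 g(b) = C1 + 14*exp(b/2)


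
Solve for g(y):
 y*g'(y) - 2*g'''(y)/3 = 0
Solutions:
 g(y) = C1 + Integral(C2*airyai(2^(2/3)*3^(1/3)*y/2) + C3*airybi(2^(2/3)*3^(1/3)*y/2), y)


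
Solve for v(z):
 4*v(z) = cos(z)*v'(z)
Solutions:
 v(z) = C1*(sin(z)^2 + 2*sin(z) + 1)/(sin(z)^2 - 2*sin(z) + 1)


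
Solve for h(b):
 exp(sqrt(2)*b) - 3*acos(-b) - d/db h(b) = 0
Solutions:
 h(b) = C1 - 3*b*acos(-b) - 3*sqrt(1 - b^2) + sqrt(2)*exp(sqrt(2)*b)/2


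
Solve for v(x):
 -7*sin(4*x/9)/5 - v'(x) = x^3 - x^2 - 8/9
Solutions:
 v(x) = C1 - x^4/4 + x^3/3 + 8*x/9 + 63*cos(4*x/9)/20


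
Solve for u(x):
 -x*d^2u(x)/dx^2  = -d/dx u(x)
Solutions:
 u(x) = C1 + C2*x^2


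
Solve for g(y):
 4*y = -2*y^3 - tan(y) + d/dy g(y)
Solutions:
 g(y) = C1 + y^4/2 + 2*y^2 - log(cos(y))


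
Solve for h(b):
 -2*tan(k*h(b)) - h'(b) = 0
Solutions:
 h(b) = Piecewise((-asin(exp(C1*k - 2*b*k))/k + pi/k, Ne(k, 0)), (nan, True))
 h(b) = Piecewise((asin(exp(C1*k - 2*b*k))/k, Ne(k, 0)), (nan, True))


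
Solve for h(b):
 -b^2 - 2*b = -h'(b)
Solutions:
 h(b) = C1 + b^3/3 + b^2


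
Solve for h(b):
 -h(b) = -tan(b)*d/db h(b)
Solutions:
 h(b) = C1*sin(b)


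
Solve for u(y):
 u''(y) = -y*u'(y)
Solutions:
 u(y) = C1 + C2*erf(sqrt(2)*y/2)


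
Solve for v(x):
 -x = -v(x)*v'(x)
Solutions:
 v(x) = -sqrt(C1 + x^2)
 v(x) = sqrt(C1 + x^2)


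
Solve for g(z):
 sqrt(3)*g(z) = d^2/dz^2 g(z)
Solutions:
 g(z) = C1*exp(-3^(1/4)*z) + C2*exp(3^(1/4)*z)


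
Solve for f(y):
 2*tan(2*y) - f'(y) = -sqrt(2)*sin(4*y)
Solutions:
 f(y) = C1 - log(cos(2*y)) - sqrt(2)*cos(4*y)/4


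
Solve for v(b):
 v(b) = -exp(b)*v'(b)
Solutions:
 v(b) = C1*exp(exp(-b))


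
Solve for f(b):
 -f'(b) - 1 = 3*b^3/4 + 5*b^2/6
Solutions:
 f(b) = C1 - 3*b^4/16 - 5*b^3/18 - b


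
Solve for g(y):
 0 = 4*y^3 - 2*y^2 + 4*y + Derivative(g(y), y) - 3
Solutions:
 g(y) = C1 - y^4 + 2*y^3/3 - 2*y^2 + 3*y


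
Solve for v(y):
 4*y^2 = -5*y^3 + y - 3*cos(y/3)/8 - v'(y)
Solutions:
 v(y) = C1 - 5*y^4/4 - 4*y^3/3 + y^2/2 - 9*sin(y/3)/8


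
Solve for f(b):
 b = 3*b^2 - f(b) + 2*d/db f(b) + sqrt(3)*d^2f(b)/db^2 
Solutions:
 f(b) = C1*exp(sqrt(3)*b*(-1 + sqrt(1 + sqrt(3)))/3) + C2*exp(-sqrt(3)*b*(1 + sqrt(1 + sqrt(3)))/3) + 3*b^2 + 11*b + 6*sqrt(3) + 22


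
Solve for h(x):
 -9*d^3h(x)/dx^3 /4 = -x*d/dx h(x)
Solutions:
 h(x) = C1 + Integral(C2*airyai(2^(2/3)*3^(1/3)*x/3) + C3*airybi(2^(2/3)*3^(1/3)*x/3), x)


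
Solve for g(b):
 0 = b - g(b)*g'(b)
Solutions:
 g(b) = -sqrt(C1 + b^2)
 g(b) = sqrt(C1 + b^2)


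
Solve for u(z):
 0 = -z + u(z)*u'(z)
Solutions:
 u(z) = -sqrt(C1 + z^2)
 u(z) = sqrt(C1 + z^2)


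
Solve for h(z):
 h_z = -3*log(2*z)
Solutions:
 h(z) = C1 - 3*z*log(z) - z*log(8) + 3*z


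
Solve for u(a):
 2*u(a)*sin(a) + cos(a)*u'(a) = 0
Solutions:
 u(a) = C1*cos(a)^2


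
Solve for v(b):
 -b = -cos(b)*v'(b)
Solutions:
 v(b) = C1 + Integral(b/cos(b), b)


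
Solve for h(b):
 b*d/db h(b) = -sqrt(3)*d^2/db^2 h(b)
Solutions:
 h(b) = C1 + C2*erf(sqrt(2)*3^(3/4)*b/6)


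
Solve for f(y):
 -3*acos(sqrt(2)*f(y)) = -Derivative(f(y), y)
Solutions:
 Integral(1/acos(sqrt(2)*_y), (_y, f(y))) = C1 + 3*y


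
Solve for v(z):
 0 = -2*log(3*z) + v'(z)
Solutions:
 v(z) = C1 + 2*z*log(z) - 2*z + z*log(9)


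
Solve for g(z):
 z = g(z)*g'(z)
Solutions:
 g(z) = -sqrt(C1 + z^2)
 g(z) = sqrt(C1 + z^2)


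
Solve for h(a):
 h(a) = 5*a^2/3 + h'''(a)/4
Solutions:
 h(a) = C3*exp(2^(2/3)*a) + 5*a^2/3 + (C1*sin(2^(2/3)*sqrt(3)*a/2) + C2*cos(2^(2/3)*sqrt(3)*a/2))*exp(-2^(2/3)*a/2)


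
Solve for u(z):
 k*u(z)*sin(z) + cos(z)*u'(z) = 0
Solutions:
 u(z) = C1*exp(k*log(cos(z)))


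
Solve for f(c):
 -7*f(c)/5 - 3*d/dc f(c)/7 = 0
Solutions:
 f(c) = C1*exp(-49*c/15)


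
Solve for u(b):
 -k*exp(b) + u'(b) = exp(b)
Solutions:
 u(b) = C1 + k*exp(b) + exp(b)


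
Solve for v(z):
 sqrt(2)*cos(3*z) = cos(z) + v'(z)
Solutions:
 v(z) = C1 - sin(z) + sqrt(2)*sin(3*z)/3


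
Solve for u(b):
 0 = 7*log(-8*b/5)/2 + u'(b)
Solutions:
 u(b) = C1 - 7*b*log(-b)/2 + 7*b*(-3*log(2) + 1 + log(5))/2


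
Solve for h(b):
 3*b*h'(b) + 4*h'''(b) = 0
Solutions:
 h(b) = C1 + Integral(C2*airyai(-6^(1/3)*b/2) + C3*airybi(-6^(1/3)*b/2), b)


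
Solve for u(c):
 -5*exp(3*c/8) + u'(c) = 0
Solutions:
 u(c) = C1 + 40*exp(3*c/8)/3


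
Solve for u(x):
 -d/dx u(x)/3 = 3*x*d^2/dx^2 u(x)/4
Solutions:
 u(x) = C1 + C2*x^(5/9)


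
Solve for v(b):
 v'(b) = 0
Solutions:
 v(b) = C1


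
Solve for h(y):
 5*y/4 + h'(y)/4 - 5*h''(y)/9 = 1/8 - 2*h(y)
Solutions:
 h(y) = C1*exp(3*y*(3 - sqrt(649))/40) + C2*exp(3*y*(3 + sqrt(649))/40) - 5*y/8 + 9/64


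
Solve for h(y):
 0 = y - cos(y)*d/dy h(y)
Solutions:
 h(y) = C1 + Integral(y/cos(y), y)


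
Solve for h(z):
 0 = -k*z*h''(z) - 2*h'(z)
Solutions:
 h(z) = C1 + z^(((re(k) - 2)*re(k) + im(k)^2)/(re(k)^2 + im(k)^2))*(C2*sin(2*log(z)*Abs(im(k))/(re(k)^2 + im(k)^2)) + C3*cos(2*log(z)*im(k)/(re(k)^2 + im(k)^2)))


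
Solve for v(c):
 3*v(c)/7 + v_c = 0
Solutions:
 v(c) = C1*exp(-3*c/7)


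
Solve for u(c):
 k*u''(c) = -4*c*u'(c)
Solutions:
 u(c) = C1 + C2*sqrt(k)*erf(sqrt(2)*c*sqrt(1/k))


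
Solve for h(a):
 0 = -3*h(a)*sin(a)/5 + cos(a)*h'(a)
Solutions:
 h(a) = C1/cos(a)^(3/5)


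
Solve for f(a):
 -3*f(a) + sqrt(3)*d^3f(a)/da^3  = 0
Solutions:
 f(a) = C3*exp(3^(1/6)*a) + (C1*sin(3^(2/3)*a/2) + C2*cos(3^(2/3)*a/2))*exp(-3^(1/6)*a/2)


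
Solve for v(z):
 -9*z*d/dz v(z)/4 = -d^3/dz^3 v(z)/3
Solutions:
 v(z) = C1 + Integral(C2*airyai(3*2^(1/3)*z/2) + C3*airybi(3*2^(1/3)*z/2), z)


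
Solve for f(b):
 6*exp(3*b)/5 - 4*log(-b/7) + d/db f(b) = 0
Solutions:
 f(b) = C1 + 4*b*log(-b) + 4*b*(-log(7) - 1) - 2*exp(3*b)/5


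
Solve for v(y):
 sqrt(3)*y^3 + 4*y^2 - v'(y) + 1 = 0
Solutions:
 v(y) = C1 + sqrt(3)*y^4/4 + 4*y^3/3 + y


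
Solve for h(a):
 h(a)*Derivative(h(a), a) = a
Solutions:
 h(a) = -sqrt(C1 + a^2)
 h(a) = sqrt(C1 + a^2)


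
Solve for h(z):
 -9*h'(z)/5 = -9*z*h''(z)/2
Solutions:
 h(z) = C1 + C2*z^(7/5)


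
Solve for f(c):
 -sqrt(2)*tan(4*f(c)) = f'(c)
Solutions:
 f(c) = -asin(C1*exp(-4*sqrt(2)*c))/4 + pi/4
 f(c) = asin(C1*exp(-4*sqrt(2)*c))/4


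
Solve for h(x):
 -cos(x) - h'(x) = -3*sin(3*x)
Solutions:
 h(x) = C1 - sin(x) - cos(3*x)


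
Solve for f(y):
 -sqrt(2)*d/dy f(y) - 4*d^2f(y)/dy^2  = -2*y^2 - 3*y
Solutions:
 f(y) = C1 + C2*exp(-sqrt(2)*y/4) + sqrt(2)*y^3/3 - 4*y^2 + 3*sqrt(2)*y^2/4 - 6*y + 16*sqrt(2)*y


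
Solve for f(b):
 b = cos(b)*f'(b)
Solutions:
 f(b) = C1 + Integral(b/cos(b), b)


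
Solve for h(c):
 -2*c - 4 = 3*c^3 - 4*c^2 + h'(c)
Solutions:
 h(c) = C1 - 3*c^4/4 + 4*c^3/3 - c^2 - 4*c


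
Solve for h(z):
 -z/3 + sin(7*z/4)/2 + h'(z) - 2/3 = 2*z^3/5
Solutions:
 h(z) = C1 + z^4/10 + z^2/6 + 2*z/3 + 2*cos(7*z/4)/7


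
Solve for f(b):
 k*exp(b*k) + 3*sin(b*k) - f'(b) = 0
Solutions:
 f(b) = C1 + exp(b*k) - 3*cos(b*k)/k


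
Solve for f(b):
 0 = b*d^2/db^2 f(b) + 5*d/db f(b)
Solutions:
 f(b) = C1 + C2/b^4


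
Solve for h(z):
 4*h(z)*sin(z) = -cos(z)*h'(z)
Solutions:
 h(z) = C1*cos(z)^4


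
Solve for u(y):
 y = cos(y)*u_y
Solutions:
 u(y) = C1 + Integral(y/cos(y), y)


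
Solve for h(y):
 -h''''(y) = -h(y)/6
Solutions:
 h(y) = C1*exp(-6^(3/4)*y/6) + C2*exp(6^(3/4)*y/6) + C3*sin(6^(3/4)*y/6) + C4*cos(6^(3/4)*y/6)


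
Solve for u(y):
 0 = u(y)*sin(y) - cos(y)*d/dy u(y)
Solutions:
 u(y) = C1/cos(y)


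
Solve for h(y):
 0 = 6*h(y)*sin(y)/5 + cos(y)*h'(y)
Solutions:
 h(y) = C1*cos(y)^(6/5)


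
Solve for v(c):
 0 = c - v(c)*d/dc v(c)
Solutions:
 v(c) = -sqrt(C1 + c^2)
 v(c) = sqrt(C1 + c^2)


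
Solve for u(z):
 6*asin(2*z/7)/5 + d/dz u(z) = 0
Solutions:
 u(z) = C1 - 6*z*asin(2*z/7)/5 - 3*sqrt(49 - 4*z^2)/5


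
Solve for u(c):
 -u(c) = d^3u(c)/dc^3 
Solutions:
 u(c) = C3*exp(-c) + (C1*sin(sqrt(3)*c/2) + C2*cos(sqrt(3)*c/2))*exp(c/2)


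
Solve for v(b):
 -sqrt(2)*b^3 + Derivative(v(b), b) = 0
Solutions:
 v(b) = C1 + sqrt(2)*b^4/4


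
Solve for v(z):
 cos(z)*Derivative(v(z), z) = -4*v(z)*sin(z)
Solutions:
 v(z) = C1*cos(z)^4


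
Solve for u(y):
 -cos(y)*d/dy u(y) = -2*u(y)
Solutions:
 u(y) = C1*(sin(y) + 1)/(sin(y) - 1)


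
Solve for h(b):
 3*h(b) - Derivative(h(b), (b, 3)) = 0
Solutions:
 h(b) = C3*exp(3^(1/3)*b) + (C1*sin(3^(5/6)*b/2) + C2*cos(3^(5/6)*b/2))*exp(-3^(1/3)*b/2)


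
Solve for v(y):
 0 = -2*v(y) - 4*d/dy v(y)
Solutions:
 v(y) = C1*exp(-y/2)


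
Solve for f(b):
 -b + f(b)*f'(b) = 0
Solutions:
 f(b) = -sqrt(C1 + b^2)
 f(b) = sqrt(C1 + b^2)


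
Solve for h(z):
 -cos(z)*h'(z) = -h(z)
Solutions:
 h(z) = C1*sqrt(sin(z) + 1)/sqrt(sin(z) - 1)


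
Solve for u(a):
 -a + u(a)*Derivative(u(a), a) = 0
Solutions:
 u(a) = -sqrt(C1 + a^2)
 u(a) = sqrt(C1 + a^2)


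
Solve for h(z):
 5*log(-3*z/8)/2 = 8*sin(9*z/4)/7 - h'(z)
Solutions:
 h(z) = C1 - 5*z*log(-z)/2 - 3*z*log(3) + z*log(6)/2 + 5*z/2 + 7*z*log(2) - 32*cos(9*z/4)/63


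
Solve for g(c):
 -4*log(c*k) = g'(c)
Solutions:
 g(c) = C1 - 4*c*log(c*k) + 4*c


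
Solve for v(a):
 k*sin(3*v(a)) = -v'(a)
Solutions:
 v(a) = -acos((-C1 - exp(6*a*k))/(C1 - exp(6*a*k)))/3 + 2*pi/3
 v(a) = acos((-C1 - exp(6*a*k))/(C1 - exp(6*a*k)))/3


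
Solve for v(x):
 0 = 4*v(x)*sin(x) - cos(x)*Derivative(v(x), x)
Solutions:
 v(x) = C1/cos(x)^4


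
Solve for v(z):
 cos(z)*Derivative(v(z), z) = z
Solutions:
 v(z) = C1 + Integral(z/cos(z), z)


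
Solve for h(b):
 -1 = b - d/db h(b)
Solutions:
 h(b) = C1 + b^2/2 + b


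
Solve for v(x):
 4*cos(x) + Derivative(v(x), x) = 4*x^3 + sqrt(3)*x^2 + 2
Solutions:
 v(x) = C1 + x^4 + sqrt(3)*x^3/3 + 2*x - 4*sin(x)


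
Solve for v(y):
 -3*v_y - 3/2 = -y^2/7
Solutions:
 v(y) = C1 + y^3/63 - y/2


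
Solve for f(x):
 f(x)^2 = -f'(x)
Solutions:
 f(x) = 1/(C1 + x)


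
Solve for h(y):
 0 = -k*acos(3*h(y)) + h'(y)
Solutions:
 Integral(1/acos(3*_y), (_y, h(y))) = C1 + k*y


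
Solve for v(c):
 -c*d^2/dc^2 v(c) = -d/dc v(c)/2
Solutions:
 v(c) = C1 + C2*c^(3/2)


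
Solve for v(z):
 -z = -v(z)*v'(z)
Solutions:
 v(z) = -sqrt(C1 + z^2)
 v(z) = sqrt(C1 + z^2)


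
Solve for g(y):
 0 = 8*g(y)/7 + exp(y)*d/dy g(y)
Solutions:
 g(y) = C1*exp(8*exp(-y)/7)


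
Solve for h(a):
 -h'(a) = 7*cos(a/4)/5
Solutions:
 h(a) = C1 - 28*sin(a/4)/5


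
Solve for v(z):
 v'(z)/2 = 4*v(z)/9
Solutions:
 v(z) = C1*exp(8*z/9)


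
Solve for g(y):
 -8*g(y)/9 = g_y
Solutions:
 g(y) = C1*exp(-8*y/9)


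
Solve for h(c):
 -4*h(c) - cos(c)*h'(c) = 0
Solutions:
 h(c) = C1*(sin(c)^2 - 2*sin(c) + 1)/(sin(c)^2 + 2*sin(c) + 1)


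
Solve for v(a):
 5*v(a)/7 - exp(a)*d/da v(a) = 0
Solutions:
 v(a) = C1*exp(-5*exp(-a)/7)


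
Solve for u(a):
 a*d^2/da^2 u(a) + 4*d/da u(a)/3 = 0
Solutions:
 u(a) = C1 + C2/a^(1/3)


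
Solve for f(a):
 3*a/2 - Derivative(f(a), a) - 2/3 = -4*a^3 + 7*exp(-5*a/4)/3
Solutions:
 f(a) = C1 + a^4 + 3*a^2/4 - 2*a/3 + 28*exp(-5*a/4)/15


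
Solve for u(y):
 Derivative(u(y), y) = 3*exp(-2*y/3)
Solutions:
 u(y) = C1 - 9*exp(-2*y/3)/2


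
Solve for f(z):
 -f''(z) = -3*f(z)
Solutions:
 f(z) = C1*exp(-sqrt(3)*z) + C2*exp(sqrt(3)*z)


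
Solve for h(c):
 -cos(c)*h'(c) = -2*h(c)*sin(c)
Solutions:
 h(c) = C1/cos(c)^2


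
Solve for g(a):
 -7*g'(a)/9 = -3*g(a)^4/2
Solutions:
 g(a) = 14^(1/3)*(-1/(C1 + 81*a))^(1/3)
 g(a) = 14^(1/3)*(-1/(C1 + 27*a))^(1/3)*(-3^(2/3) - 3*3^(1/6)*I)/6
 g(a) = 14^(1/3)*(-1/(C1 + 27*a))^(1/3)*(-3^(2/3) + 3*3^(1/6)*I)/6


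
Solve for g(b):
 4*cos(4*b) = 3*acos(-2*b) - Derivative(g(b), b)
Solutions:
 g(b) = C1 + 3*b*acos(-2*b) + 3*sqrt(1 - 4*b^2)/2 - sin(4*b)


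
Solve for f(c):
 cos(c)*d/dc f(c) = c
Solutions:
 f(c) = C1 + Integral(c/cos(c), c)


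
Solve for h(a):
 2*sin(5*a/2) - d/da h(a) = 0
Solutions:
 h(a) = C1 - 4*cos(5*a/2)/5


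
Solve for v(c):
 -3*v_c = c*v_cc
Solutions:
 v(c) = C1 + C2/c^2


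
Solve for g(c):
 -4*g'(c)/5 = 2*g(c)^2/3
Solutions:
 g(c) = 6/(C1 + 5*c)


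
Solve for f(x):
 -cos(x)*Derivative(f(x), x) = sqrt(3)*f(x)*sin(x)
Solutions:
 f(x) = C1*cos(x)^(sqrt(3))


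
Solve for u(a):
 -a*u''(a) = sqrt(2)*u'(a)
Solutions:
 u(a) = C1 + C2*a^(1 - sqrt(2))


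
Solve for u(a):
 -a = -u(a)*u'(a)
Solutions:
 u(a) = -sqrt(C1 + a^2)
 u(a) = sqrt(C1 + a^2)


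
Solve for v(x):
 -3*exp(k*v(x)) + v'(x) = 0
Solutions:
 v(x) = Piecewise((log(-1/(C1*k + 3*k*x))/k, Ne(k, 0)), (nan, True))
 v(x) = Piecewise((C1 + 3*x, Eq(k, 0)), (nan, True))


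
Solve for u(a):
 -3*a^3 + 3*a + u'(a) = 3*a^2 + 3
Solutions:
 u(a) = C1 + 3*a^4/4 + a^3 - 3*a^2/2 + 3*a


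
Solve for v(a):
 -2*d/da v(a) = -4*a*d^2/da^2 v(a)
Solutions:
 v(a) = C1 + C2*a^(3/2)


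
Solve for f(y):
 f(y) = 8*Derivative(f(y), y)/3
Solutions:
 f(y) = C1*exp(3*y/8)


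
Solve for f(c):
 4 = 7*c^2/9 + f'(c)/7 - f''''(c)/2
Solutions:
 f(c) = C1 + C4*exp(2^(1/3)*7^(2/3)*c/7) - 49*c^3/27 + 28*c + (C2*sin(2^(1/3)*sqrt(3)*7^(2/3)*c/14) + C3*cos(2^(1/3)*sqrt(3)*7^(2/3)*c/14))*exp(-2^(1/3)*7^(2/3)*c/14)
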